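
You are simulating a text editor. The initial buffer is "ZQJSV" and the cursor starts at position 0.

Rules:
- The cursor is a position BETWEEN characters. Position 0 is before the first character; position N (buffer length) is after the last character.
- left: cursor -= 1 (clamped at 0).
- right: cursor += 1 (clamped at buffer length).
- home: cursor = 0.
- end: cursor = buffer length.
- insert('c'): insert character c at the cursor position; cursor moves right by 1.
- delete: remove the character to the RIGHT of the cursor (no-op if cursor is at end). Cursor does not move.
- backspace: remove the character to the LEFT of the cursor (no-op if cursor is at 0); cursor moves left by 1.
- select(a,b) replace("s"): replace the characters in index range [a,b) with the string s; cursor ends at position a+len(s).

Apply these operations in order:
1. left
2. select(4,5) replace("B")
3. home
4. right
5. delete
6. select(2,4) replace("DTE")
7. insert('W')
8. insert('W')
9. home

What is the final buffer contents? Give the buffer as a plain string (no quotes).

Answer: ZJDTEWW

Derivation:
After op 1 (left): buf='ZQJSV' cursor=0
After op 2 (select(4,5) replace("B")): buf='ZQJSB' cursor=5
After op 3 (home): buf='ZQJSB' cursor=0
After op 4 (right): buf='ZQJSB' cursor=1
After op 5 (delete): buf='ZJSB' cursor=1
After op 6 (select(2,4) replace("DTE")): buf='ZJDTE' cursor=5
After op 7 (insert('W')): buf='ZJDTEW' cursor=6
After op 8 (insert('W')): buf='ZJDTEWW' cursor=7
After op 9 (home): buf='ZJDTEWW' cursor=0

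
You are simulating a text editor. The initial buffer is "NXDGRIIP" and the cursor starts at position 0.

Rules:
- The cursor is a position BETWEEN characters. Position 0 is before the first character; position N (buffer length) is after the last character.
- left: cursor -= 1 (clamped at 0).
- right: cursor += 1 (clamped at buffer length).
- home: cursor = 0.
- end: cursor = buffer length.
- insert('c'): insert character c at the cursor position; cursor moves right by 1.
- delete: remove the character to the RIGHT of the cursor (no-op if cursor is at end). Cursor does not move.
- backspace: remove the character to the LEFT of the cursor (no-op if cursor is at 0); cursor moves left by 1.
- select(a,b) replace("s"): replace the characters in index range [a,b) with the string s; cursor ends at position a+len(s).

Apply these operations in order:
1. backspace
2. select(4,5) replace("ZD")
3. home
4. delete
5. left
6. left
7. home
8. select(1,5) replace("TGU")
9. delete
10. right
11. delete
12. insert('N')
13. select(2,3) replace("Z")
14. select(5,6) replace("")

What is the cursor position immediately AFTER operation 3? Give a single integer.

After op 1 (backspace): buf='NXDGRIIP' cursor=0
After op 2 (select(4,5) replace("ZD")): buf='NXDGZDIIP' cursor=6
After op 3 (home): buf='NXDGZDIIP' cursor=0

Answer: 0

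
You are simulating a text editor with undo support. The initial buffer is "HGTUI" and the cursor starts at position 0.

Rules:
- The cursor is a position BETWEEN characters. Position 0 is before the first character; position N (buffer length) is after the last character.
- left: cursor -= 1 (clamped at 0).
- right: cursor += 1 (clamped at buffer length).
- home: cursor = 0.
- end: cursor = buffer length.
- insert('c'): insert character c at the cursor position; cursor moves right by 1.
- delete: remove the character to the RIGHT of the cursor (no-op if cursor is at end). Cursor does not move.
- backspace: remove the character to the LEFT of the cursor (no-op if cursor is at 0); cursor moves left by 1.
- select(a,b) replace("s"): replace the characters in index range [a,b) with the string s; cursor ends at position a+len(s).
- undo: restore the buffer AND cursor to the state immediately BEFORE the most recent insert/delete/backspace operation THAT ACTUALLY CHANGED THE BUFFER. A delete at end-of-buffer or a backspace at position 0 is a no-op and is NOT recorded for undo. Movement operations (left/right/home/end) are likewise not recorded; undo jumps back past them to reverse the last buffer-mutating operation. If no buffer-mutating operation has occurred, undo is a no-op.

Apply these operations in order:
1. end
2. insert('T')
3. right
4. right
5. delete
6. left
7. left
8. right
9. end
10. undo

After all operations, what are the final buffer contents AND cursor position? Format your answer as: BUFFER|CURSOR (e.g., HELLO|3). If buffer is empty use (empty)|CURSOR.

Answer: HGTUI|5

Derivation:
After op 1 (end): buf='HGTUI' cursor=5
After op 2 (insert('T')): buf='HGTUIT' cursor=6
After op 3 (right): buf='HGTUIT' cursor=6
After op 4 (right): buf='HGTUIT' cursor=6
After op 5 (delete): buf='HGTUIT' cursor=6
After op 6 (left): buf='HGTUIT' cursor=5
After op 7 (left): buf='HGTUIT' cursor=4
After op 8 (right): buf='HGTUIT' cursor=5
After op 9 (end): buf='HGTUIT' cursor=6
After op 10 (undo): buf='HGTUI' cursor=5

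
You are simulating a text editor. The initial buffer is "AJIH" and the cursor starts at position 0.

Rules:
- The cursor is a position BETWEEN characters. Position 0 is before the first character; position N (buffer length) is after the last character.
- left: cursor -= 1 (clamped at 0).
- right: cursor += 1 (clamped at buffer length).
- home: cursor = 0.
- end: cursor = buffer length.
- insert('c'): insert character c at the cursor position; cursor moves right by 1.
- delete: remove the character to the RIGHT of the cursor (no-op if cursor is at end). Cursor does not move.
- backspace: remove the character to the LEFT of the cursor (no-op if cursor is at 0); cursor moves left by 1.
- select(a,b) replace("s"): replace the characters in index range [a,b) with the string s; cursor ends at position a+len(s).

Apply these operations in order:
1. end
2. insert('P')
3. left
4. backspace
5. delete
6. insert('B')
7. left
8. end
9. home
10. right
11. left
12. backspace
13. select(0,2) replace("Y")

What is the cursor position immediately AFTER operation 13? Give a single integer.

After op 1 (end): buf='AJIH' cursor=4
After op 2 (insert('P')): buf='AJIHP' cursor=5
After op 3 (left): buf='AJIHP' cursor=4
After op 4 (backspace): buf='AJIP' cursor=3
After op 5 (delete): buf='AJI' cursor=3
After op 6 (insert('B')): buf='AJIB' cursor=4
After op 7 (left): buf='AJIB' cursor=3
After op 8 (end): buf='AJIB' cursor=4
After op 9 (home): buf='AJIB' cursor=0
After op 10 (right): buf='AJIB' cursor=1
After op 11 (left): buf='AJIB' cursor=0
After op 12 (backspace): buf='AJIB' cursor=0
After op 13 (select(0,2) replace("Y")): buf='YIB' cursor=1

Answer: 1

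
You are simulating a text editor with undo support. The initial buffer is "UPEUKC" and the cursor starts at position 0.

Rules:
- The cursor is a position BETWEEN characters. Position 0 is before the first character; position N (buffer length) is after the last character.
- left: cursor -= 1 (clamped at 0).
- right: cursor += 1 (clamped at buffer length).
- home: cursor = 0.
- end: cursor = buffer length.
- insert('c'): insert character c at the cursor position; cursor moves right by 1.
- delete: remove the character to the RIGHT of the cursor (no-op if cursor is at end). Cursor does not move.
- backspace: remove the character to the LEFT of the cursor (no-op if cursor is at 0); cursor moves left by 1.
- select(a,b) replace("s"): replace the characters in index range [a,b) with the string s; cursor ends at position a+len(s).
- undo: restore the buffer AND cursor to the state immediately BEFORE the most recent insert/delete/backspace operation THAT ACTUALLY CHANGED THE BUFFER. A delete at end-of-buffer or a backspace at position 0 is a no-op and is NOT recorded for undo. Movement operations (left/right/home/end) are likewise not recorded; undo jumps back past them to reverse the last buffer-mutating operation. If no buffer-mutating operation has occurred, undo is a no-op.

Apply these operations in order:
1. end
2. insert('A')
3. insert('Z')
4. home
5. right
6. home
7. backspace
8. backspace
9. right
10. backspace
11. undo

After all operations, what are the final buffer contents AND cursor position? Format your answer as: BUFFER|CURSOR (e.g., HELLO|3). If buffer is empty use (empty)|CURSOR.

After op 1 (end): buf='UPEUKC' cursor=6
After op 2 (insert('A')): buf='UPEUKCA' cursor=7
After op 3 (insert('Z')): buf='UPEUKCAZ' cursor=8
After op 4 (home): buf='UPEUKCAZ' cursor=0
After op 5 (right): buf='UPEUKCAZ' cursor=1
After op 6 (home): buf='UPEUKCAZ' cursor=0
After op 7 (backspace): buf='UPEUKCAZ' cursor=0
After op 8 (backspace): buf='UPEUKCAZ' cursor=0
After op 9 (right): buf='UPEUKCAZ' cursor=1
After op 10 (backspace): buf='PEUKCAZ' cursor=0
After op 11 (undo): buf='UPEUKCAZ' cursor=1

Answer: UPEUKCAZ|1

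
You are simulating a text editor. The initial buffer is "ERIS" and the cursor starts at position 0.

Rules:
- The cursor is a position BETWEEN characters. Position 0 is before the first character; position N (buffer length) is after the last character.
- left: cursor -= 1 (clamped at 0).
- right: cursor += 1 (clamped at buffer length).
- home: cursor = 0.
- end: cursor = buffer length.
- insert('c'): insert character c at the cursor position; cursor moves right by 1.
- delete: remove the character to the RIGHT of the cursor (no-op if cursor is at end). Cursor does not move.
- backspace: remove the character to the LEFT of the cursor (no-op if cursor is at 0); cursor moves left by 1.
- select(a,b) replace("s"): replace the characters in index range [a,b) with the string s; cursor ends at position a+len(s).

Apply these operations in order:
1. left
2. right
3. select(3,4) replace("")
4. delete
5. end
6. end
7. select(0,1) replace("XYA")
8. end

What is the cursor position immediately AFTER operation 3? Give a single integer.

After op 1 (left): buf='ERIS' cursor=0
After op 2 (right): buf='ERIS' cursor=1
After op 3 (select(3,4) replace("")): buf='ERI' cursor=3

Answer: 3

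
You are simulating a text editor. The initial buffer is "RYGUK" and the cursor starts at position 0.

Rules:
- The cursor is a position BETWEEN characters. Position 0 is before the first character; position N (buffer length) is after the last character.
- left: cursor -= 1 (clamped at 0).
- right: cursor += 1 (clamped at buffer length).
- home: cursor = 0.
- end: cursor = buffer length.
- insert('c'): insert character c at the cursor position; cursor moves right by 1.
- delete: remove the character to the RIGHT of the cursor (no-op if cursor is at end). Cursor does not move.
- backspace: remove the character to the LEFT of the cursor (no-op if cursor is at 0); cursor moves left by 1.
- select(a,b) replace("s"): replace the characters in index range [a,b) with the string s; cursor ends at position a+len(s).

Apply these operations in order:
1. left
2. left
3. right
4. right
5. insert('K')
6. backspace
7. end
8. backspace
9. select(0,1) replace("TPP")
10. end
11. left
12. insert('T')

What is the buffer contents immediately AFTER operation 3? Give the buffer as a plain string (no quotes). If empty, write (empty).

Answer: RYGUK

Derivation:
After op 1 (left): buf='RYGUK' cursor=0
After op 2 (left): buf='RYGUK' cursor=0
After op 3 (right): buf='RYGUK' cursor=1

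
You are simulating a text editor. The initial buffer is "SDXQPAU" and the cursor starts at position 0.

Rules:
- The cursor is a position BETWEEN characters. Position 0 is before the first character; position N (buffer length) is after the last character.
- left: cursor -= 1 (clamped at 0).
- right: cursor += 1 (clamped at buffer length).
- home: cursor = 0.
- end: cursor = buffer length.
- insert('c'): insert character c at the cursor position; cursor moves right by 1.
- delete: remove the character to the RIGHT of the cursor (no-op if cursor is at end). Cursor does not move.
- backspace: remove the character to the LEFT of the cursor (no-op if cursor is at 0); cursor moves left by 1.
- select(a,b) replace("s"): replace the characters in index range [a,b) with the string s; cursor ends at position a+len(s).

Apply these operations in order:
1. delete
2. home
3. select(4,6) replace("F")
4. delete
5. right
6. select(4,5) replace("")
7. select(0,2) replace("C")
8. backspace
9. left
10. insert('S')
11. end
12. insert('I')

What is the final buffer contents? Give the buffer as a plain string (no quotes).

Answer: SQPI

Derivation:
After op 1 (delete): buf='DXQPAU' cursor=0
After op 2 (home): buf='DXQPAU' cursor=0
After op 3 (select(4,6) replace("F")): buf='DXQPF' cursor=5
After op 4 (delete): buf='DXQPF' cursor=5
After op 5 (right): buf='DXQPF' cursor=5
After op 6 (select(4,5) replace("")): buf='DXQP' cursor=4
After op 7 (select(0,2) replace("C")): buf='CQP' cursor=1
After op 8 (backspace): buf='QP' cursor=0
After op 9 (left): buf='QP' cursor=0
After op 10 (insert('S')): buf='SQP' cursor=1
After op 11 (end): buf='SQP' cursor=3
After op 12 (insert('I')): buf='SQPI' cursor=4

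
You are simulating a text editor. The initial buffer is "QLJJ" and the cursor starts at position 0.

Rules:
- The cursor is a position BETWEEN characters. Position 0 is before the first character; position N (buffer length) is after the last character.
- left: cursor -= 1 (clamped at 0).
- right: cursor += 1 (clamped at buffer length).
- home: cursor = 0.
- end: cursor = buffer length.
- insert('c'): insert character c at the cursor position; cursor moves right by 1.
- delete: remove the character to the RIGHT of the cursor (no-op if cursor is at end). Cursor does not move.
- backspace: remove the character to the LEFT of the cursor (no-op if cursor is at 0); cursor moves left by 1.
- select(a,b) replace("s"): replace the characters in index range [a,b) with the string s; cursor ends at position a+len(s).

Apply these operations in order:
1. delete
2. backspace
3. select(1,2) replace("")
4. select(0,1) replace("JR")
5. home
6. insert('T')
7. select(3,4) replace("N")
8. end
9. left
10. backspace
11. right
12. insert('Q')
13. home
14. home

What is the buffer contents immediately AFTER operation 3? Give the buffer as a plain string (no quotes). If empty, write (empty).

After op 1 (delete): buf='LJJ' cursor=0
After op 2 (backspace): buf='LJJ' cursor=0
After op 3 (select(1,2) replace("")): buf='LJ' cursor=1

Answer: LJ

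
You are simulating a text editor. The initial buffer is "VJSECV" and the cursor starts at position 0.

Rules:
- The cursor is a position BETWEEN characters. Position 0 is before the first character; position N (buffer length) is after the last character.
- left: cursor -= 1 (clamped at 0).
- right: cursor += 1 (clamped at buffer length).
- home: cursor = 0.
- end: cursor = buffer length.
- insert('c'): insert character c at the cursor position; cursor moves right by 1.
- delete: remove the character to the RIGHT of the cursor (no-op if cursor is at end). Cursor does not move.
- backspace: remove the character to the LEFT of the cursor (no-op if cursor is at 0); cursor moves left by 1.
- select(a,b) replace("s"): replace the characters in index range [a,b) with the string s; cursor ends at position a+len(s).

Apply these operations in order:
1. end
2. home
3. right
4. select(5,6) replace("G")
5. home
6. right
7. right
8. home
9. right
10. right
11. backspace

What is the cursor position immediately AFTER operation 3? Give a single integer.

Answer: 1

Derivation:
After op 1 (end): buf='VJSECV' cursor=6
After op 2 (home): buf='VJSECV' cursor=0
After op 3 (right): buf='VJSECV' cursor=1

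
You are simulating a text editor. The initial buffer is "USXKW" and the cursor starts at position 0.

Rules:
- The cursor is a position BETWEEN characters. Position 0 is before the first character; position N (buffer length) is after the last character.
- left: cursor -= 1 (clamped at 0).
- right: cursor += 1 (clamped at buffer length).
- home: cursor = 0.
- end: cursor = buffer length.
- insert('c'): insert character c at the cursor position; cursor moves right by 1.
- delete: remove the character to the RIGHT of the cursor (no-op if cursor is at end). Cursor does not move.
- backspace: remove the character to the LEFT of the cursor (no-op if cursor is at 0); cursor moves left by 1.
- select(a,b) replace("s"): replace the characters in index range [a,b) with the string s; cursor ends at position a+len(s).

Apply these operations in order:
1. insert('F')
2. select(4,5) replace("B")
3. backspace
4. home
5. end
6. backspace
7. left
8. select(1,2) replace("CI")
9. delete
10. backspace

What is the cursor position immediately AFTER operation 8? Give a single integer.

Answer: 3

Derivation:
After op 1 (insert('F')): buf='FUSXKW' cursor=1
After op 2 (select(4,5) replace("B")): buf='FUSXBW' cursor=5
After op 3 (backspace): buf='FUSXW' cursor=4
After op 4 (home): buf='FUSXW' cursor=0
After op 5 (end): buf='FUSXW' cursor=5
After op 6 (backspace): buf='FUSX' cursor=4
After op 7 (left): buf='FUSX' cursor=3
After op 8 (select(1,2) replace("CI")): buf='FCISX' cursor=3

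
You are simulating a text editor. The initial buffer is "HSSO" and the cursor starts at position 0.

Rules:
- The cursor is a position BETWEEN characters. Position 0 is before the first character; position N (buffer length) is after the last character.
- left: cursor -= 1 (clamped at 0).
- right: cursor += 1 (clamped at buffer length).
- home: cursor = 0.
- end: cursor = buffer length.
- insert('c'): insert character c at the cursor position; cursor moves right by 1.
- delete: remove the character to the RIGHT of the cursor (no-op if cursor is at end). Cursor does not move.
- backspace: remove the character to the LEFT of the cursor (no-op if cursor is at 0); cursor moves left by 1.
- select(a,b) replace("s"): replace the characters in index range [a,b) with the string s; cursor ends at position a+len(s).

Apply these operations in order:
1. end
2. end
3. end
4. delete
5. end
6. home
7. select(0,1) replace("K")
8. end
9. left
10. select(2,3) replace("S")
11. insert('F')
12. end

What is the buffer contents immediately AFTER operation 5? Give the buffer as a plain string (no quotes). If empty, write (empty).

After op 1 (end): buf='HSSO' cursor=4
After op 2 (end): buf='HSSO' cursor=4
After op 3 (end): buf='HSSO' cursor=4
After op 4 (delete): buf='HSSO' cursor=4
After op 5 (end): buf='HSSO' cursor=4

Answer: HSSO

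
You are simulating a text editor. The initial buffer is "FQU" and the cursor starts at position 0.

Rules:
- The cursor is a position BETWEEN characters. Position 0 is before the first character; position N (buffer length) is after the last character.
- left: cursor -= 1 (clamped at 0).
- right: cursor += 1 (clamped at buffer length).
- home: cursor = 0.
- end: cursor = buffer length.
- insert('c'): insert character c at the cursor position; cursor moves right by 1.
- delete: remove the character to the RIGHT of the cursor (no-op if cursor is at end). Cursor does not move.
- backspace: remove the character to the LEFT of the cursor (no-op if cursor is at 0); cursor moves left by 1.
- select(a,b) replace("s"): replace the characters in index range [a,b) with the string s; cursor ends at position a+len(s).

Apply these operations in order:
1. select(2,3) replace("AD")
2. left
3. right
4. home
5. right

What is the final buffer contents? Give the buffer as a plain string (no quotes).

After op 1 (select(2,3) replace("AD")): buf='FQAD' cursor=4
After op 2 (left): buf='FQAD' cursor=3
After op 3 (right): buf='FQAD' cursor=4
After op 4 (home): buf='FQAD' cursor=0
After op 5 (right): buf='FQAD' cursor=1

Answer: FQAD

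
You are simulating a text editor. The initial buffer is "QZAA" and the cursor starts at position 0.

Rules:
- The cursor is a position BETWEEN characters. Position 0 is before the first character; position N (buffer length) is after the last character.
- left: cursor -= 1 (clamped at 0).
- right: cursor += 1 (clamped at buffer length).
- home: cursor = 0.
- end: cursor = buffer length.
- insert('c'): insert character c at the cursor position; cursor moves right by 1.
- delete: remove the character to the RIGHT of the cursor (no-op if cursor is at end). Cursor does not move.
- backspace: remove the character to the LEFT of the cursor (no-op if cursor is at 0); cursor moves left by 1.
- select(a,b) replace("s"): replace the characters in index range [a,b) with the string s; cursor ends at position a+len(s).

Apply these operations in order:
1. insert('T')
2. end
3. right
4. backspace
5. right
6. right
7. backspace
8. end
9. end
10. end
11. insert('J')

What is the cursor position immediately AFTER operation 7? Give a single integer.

After op 1 (insert('T')): buf='TQZAA' cursor=1
After op 2 (end): buf='TQZAA' cursor=5
After op 3 (right): buf='TQZAA' cursor=5
After op 4 (backspace): buf='TQZA' cursor=4
After op 5 (right): buf='TQZA' cursor=4
After op 6 (right): buf='TQZA' cursor=4
After op 7 (backspace): buf='TQZ' cursor=3

Answer: 3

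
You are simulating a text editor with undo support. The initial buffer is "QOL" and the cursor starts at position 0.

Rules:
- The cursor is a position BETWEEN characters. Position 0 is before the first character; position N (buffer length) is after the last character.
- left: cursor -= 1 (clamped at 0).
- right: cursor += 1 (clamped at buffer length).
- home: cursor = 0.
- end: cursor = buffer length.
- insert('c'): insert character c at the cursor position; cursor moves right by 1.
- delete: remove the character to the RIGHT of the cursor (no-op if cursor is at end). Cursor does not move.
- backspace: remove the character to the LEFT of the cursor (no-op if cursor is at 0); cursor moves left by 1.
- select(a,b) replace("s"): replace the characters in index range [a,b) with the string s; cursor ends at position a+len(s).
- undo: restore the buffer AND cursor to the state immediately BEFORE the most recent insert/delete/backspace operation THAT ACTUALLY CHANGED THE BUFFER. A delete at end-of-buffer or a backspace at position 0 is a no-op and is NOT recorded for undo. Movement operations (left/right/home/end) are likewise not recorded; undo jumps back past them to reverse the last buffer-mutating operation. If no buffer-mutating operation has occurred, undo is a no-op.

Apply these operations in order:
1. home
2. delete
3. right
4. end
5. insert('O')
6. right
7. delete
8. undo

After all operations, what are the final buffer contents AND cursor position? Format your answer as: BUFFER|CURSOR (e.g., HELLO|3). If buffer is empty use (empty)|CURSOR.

Answer: OL|2

Derivation:
After op 1 (home): buf='QOL' cursor=0
After op 2 (delete): buf='OL' cursor=0
After op 3 (right): buf='OL' cursor=1
After op 4 (end): buf='OL' cursor=2
After op 5 (insert('O')): buf='OLO' cursor=3
After op 6 (right): buf='OLO' cursor=3
After op 7 (delete): buf='OLO' cursor=3
After op 8 (undo): buf='OL' cursor=2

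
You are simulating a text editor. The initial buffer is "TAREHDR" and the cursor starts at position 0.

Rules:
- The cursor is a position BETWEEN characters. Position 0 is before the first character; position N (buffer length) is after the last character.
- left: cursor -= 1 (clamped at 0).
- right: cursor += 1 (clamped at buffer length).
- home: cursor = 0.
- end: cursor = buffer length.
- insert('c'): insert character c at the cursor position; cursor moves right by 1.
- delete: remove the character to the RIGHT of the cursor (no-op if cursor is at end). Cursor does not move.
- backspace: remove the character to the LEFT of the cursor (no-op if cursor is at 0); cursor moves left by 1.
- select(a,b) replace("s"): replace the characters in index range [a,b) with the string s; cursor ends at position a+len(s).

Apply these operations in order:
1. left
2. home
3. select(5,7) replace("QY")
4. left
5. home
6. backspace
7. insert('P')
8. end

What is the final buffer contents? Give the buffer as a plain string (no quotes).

Answer: PTAREHQY

Derivation:
After op 1 (left): buf='TAREHDR' cursor=0
After op 2 (home): buf='TAREHDR' cursor=0
After op 3 (select(5,7) replace("QY")): buf='TAREHQY' cursor=7
After op 4 (left): buf='TAREHQY' cursor=6
After op 5 (home): buf='TAREHQY' cursor=0
After op 6 (backspace): buf='TAREHQY' cursor=0
After op 7 (insert('P')): buf='PTAREHQY' cursor=1
After op 8 (end): buf='PTAREHQY' cursor=8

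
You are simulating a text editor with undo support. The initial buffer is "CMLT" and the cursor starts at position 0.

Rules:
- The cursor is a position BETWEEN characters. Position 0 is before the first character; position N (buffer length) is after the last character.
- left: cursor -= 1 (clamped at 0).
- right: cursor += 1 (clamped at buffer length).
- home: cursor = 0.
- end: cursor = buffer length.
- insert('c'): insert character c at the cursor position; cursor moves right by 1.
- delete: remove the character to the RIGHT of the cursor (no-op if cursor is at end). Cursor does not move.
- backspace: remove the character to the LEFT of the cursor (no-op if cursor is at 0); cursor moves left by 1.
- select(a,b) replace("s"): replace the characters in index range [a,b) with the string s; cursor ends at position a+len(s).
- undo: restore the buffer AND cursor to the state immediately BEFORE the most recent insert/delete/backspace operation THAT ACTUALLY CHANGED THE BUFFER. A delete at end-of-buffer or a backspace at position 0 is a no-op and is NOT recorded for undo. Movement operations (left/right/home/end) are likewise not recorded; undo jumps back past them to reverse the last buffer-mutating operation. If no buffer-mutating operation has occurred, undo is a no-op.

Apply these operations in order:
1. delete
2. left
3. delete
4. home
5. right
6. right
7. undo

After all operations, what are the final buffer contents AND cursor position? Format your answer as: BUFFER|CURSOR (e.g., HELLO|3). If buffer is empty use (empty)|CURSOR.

Answer: MLT|0

Derivation:
After op 1 (delete): buf='MLT' cursor=0
After op 2 (left): buf='MLT' cursor=0
After op 3 (delete): buf='LT' cursor=0
After op 4 (home): buf='LT' cursor=0
After op 5 (right): buf='LT' cursor=1
After op 6 (right): buf='LT' cursor=2
After op 7 (undo): buf='MLT' cursor=0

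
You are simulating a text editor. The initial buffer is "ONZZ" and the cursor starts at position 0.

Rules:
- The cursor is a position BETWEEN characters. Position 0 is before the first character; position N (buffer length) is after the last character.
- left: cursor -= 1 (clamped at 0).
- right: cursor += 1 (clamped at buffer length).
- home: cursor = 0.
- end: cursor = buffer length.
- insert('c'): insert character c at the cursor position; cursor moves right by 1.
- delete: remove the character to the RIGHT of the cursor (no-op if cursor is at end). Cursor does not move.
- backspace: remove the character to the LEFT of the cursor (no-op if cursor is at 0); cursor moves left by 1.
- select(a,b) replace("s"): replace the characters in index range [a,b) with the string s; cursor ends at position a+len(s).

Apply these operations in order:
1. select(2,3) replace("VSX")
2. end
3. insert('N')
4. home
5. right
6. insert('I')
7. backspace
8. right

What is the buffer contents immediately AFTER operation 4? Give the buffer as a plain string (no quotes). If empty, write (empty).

After op 1 (select(2,3) replace("VSX")): buf='ONVSXZ' cursor=5
After op 2 (end): buf='ONVSXZ' cursor=6
After op 3 (insert('N')): buf='ONVSXZN' cursor=7
After op 4 (home): buf='ONVSXZN' cursor=0

Answer: ONVSXZN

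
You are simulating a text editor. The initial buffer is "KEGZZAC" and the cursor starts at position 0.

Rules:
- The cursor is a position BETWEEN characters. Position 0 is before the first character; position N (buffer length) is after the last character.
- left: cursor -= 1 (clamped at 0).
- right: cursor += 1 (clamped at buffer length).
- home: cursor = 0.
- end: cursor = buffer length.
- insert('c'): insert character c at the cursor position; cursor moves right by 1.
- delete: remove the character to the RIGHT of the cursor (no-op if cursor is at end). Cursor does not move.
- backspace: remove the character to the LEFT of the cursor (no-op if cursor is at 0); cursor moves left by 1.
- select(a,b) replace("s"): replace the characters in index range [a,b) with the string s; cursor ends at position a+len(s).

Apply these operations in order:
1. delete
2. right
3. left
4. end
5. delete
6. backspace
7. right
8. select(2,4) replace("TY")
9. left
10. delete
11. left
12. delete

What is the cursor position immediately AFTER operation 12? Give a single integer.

After op 1 (delete): buf='EGZZAC' cursor=0
After op 2 (right): buf='EGZZAC' cursor=1
After op 3 (left): buf='EGZZAC' cursor=0
After op 4 (end): buf='EGZZAC' cursor=6
After op 5 (delete): buf='EGZZAC' cursor=6
After op 6 (backspace): buf='EGZZA' cursor=5
After op 7 (right): buf='EGZZA' cursor=5
After op 8 (select(2,4) replace("TY")): buf='EGTYA' cursor=4
After op 9 (left): buf='EGTYA' cursor=3
After op 10 (delete): buf='EGTA' cursor=3
After op 11 (left): buf='EGTA' cursor=2
After op 12 (delete): buf='EGA' cursor=2

Answer: 2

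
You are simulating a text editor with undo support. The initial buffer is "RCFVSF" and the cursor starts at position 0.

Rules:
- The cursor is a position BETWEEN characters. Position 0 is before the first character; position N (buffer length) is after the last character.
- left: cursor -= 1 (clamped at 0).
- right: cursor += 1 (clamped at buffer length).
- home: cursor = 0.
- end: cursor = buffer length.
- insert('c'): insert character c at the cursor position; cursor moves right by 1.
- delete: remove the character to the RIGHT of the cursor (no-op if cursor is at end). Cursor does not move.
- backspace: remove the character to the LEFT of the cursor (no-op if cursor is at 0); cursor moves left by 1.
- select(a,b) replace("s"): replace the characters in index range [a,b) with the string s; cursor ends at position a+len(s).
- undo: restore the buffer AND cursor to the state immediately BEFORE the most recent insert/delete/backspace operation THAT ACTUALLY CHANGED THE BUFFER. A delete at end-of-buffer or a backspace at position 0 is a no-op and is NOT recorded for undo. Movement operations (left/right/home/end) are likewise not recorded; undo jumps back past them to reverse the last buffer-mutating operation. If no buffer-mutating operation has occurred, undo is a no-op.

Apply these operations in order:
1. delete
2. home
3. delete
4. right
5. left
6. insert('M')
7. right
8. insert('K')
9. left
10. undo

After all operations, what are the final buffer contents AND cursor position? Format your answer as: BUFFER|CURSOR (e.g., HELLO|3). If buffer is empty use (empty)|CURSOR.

After op 1 (delete): buf='CFVSF' cursor=0
After op 2 (home): buf='CFVSF' cursor=0
After op 3 (delete): buf='FVSF' cursor=0
After op 4 (right): buf='FVSF' cursor=1
After op 5 (left): buf='FVSF' cursor=0
After op 6 (insert('M')): buf='MFVSF' cursor=1
After op 7 (right): buf='MFVSF' cursor=2
After op 8 (insert('K')): buf='MFKVSF' cursor=3
After op 9 (left): buf='MFKVSF' cursor=2
After op 10 (undo): buf='MFVSF' cursor=2

Answer: MFVSF|2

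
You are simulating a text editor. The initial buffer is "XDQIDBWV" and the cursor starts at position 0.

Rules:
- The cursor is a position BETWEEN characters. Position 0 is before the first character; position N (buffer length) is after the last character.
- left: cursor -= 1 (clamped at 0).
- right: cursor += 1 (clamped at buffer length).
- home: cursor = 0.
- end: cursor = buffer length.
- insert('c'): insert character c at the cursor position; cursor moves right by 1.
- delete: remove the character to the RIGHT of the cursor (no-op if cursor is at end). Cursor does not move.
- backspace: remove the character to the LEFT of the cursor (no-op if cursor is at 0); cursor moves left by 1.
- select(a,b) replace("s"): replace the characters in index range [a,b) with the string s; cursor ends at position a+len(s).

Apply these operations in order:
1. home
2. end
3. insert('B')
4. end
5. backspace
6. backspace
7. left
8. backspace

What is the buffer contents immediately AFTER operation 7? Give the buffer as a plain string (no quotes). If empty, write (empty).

After op 1 (home): buf='XDQIDBWV' cursor=0
After op 2 (end): buf='XDQIDBWV' cursor=8
After op 3 (insert('B')): buf='XDQIDBWVB' cursor=9
After op 4 (end): buf='XDQIDBWVB' cursor=9
After op 5 (backspace): buf='XDQIDBWV' cursor=8
After op 6 (backspace): buf='XDQIDBW' cursor=7
After op 7 (left): buf='XDQIDBW' cursor=6

Answer: XDQIDBW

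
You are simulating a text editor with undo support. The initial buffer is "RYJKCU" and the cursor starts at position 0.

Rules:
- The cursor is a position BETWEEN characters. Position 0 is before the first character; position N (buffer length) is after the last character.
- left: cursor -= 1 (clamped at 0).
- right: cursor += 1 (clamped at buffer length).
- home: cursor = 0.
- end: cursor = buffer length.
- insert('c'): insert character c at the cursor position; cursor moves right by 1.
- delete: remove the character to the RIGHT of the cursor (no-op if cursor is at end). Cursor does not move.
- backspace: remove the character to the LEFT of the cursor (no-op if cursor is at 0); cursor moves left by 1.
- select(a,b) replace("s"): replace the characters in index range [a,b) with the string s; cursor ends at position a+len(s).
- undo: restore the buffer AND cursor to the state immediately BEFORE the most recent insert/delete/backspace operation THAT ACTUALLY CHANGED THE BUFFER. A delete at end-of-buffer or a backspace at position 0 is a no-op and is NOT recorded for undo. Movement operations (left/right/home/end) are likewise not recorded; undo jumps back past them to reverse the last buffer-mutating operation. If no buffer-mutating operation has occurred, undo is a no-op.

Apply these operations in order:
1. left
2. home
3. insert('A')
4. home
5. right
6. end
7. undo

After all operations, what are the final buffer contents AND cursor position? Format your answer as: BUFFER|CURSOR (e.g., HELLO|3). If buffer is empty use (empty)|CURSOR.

Answer: RYJKCU|0

Derivation:
After op 1 (left): buf='RYJKCU' cursor=0
After op 2 (home): buf='RYJKCU' cursor=0
After op 3 (insert('A')): buf='ARYJKCU' cursor=1
After op 4 (home): buf='ARYJKCU' cursor=0
After op 5 (right): buf='ARYJKCU' cursor=1
After op 6 (end): buf='ARYJKCU' cursor=7
After op 7 (undo): buf='RYJKCU' cursor=0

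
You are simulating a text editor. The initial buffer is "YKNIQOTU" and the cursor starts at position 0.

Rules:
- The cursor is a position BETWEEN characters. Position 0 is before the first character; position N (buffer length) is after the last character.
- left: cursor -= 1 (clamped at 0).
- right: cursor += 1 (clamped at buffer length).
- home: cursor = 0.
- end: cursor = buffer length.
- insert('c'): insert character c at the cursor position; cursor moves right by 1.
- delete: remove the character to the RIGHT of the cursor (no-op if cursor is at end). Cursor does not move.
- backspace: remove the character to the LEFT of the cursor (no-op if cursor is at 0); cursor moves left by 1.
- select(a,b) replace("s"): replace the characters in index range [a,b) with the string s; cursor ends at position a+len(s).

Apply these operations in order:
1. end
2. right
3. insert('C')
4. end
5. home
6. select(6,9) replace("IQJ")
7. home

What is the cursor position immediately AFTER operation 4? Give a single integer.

After op 1 (end): buf='YKNIQOTU' cursor=8
After op 2 (right): buf='YKNIQOTU' cursor=8
After op 3 (insert('C')): buf='YKNIQOTUC' cursor=9
After op 4 (end): buf='YKNIQOTUC' cursor=9

Answer: 9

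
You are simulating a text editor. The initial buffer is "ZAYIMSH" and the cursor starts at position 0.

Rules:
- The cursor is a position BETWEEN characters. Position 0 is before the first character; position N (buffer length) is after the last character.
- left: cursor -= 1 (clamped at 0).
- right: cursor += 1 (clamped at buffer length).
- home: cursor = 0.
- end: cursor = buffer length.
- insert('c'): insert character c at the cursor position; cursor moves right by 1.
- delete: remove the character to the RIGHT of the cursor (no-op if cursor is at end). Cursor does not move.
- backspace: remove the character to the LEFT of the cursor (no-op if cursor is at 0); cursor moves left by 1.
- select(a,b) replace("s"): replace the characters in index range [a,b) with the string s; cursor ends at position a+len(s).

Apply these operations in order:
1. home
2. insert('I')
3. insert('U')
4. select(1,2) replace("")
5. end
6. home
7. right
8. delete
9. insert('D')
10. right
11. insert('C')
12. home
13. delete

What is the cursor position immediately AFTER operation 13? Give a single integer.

After op 1 (home): buf='ZAYIMSH' cursor=0
After op 2 (insert('I')): buf='IZAYIMSH' cursor=1
After op 3 (insert('U')): buf='IUZAYIMSH' cursor=2
After op 4 (select(1,2) replace("")): buf='IZAYIMSH' cursor=1
After op 5 (end): buf='IZAYIMSH' cursor=8
After op 6 (home): buf='IZAYIMSH' cursor=0
After op 7 (right): buf='IZAYIMSH' cursor=1
After op 8 (delete): buf='IAYIMSH' cursor=1
After op 9 (insert('D')): buf='IDAYIMSH' cursor=2
After op 10 (right): buf='IDAYIMSH' cursor=3
After op 11 (insert('C')): buf='IDACYIMSH' cursor=4
After op 12 (home): buf='IDACYIMSH' cursor=0
After op 13 (delete): buf='DACYIMSH' cursor=0

Answer: 0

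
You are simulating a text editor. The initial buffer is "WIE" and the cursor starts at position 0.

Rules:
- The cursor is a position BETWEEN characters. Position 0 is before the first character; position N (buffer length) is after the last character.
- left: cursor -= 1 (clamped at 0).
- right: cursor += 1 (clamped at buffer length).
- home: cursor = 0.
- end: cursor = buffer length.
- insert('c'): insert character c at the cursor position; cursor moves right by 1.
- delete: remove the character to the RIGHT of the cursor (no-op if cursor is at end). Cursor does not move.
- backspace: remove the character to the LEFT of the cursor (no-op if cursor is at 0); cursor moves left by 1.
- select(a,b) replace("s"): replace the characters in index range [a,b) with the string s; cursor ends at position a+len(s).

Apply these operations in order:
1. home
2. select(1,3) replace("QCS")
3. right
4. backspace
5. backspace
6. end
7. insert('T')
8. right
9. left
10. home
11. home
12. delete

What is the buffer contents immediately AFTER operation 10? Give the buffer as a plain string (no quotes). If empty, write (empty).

Answer: WQT

Derivation:
After op 1 (home): buf='WIE' cursor=0
After op 2 (select(1,3) replace("QCS")): buf='WQCS' cursor=4
After op 3 (right): buf='WQCS' cursor=4
After op 4 (backspace): buf='WQC' cursor=3
After op 5 (backspace): buf='WQ' cursor=2
After op 6 (end): buf='WQ' cursor=2
After op 7 (insert('T')): buf='WQT' cursor=3
After op 8 (right): buf='WQT' cursor=3
After op 9 (left): buf='WQT' cursor=2
After op 10 (home): buf='WQT' cursor=0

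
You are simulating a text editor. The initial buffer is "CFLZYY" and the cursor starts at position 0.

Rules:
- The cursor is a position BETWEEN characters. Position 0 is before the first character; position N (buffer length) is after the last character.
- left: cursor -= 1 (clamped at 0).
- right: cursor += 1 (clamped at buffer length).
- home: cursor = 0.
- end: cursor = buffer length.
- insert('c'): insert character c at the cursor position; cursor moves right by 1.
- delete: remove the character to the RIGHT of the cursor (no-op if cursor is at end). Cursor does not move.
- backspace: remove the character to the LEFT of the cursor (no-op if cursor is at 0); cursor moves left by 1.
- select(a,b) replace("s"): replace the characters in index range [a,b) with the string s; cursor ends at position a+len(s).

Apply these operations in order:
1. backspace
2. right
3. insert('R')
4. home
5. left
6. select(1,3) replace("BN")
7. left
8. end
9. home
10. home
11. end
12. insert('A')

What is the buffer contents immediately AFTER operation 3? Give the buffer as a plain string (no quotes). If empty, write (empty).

Answer: CRFLZYY

Derivation:
After op 1 (backspace): buf='CFLZYY' cursor=0
After op 2 (right): buf='CFLZYY' cursor=1
After op 3 (insert('R')): buf='CRFLZYY' cursor=2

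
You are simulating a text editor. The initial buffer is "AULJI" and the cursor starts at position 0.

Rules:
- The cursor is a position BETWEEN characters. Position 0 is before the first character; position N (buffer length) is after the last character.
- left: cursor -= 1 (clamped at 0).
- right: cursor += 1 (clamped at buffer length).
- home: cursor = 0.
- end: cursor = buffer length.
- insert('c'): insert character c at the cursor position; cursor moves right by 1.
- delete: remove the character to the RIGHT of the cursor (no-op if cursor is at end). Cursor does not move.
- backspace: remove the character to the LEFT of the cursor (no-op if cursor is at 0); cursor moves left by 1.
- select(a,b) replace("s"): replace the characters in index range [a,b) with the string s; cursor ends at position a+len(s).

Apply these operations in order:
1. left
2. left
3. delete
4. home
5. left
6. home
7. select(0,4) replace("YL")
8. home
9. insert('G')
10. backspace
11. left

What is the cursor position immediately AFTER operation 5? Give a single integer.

After op 1 (left): buf='AULJI' cursor=0
After op 2 (left): buf='AULJI' cursor=0
After op 3 (delete): buf='ULJI' cursor=0
After op 4 (home): buf='ULJI' cursor=0
After op 5 (left): buf='ULJI' cursor=0

Answer: 0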